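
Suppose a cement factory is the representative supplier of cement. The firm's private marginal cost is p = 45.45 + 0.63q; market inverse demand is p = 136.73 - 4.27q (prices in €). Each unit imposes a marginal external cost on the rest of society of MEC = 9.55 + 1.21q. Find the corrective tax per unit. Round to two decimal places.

tax = €25.74 per unit

Social marginal cost = private MC + MEC = 55.00 + 1.84q.
Set SMC = demand: 55.00 + 1.84q = 136.73 - 4.27q → q* = 13.3764.
The Pigouvian tax equals MEC at q*: 9.55 + 1.21×13.3764 = 25.7354.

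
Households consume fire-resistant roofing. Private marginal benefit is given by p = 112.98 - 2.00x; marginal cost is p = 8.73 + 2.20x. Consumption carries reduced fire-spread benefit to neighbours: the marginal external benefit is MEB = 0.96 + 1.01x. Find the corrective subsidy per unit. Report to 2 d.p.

Social marginal benefit = demand + MEB = 113.94 - 0.99x.
Set SMB = MC: 113.94 - 0.99x = 8.73 + 2.20x → x* = 32.9812.
The Pigouvian subsidy equals MEB at x*: 0.96 + 1.01×32.9812 = 34.2710.

subsidy = 34.27 per unit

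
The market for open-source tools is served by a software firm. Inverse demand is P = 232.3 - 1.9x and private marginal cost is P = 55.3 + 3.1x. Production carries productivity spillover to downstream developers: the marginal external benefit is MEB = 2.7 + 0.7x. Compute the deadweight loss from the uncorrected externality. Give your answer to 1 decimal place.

Market equilibrium (private): 55.3 + 3.1x = 232.3 - 1.9x → x_m = 35.4000.
Social marginal cost = private MC − MEB = 52.6 + 2.4x.
Set SMC = demand: 52.6 + 2.4x = 232.3 - 1.9x → x* = 41.7907.
The loss is the area between SMC and demand from x* to x_m; with linear curves that's a triangle of height MEB(x_m).
DWL = ½ × 6.3907 × 27.4800 = 87.8082.

DWL = 87.8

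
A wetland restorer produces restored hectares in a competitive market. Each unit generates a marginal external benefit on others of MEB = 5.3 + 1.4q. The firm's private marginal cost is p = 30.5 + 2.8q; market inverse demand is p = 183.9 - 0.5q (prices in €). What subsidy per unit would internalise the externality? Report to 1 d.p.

Social marginal cost = private MC − MEB = 25.2 + 1.4q.
Set SMC = demand: 25.2 + 1.4q = 183.9 - 0.5q → q* = 83.5263.
The Pigouvian subsidy equals MEB at q*: 5.3 + 1.4×83.5263 = 122.2368.

subsidy = €122.2 per unit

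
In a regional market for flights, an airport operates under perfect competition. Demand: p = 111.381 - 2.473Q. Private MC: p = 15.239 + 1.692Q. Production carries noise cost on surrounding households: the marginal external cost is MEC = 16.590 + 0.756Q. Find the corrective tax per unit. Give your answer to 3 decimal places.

tax = 28.811 per unit

Social marginal cost = private MC + MEC = 31.829 + 2.448Q.
Set SMC = demand: 31.829 + 2.448Q = 111.381 - 2.473Q → Q* = 16.1658.
The Pigouvian tax equals MEC at Q*: 16.590 + 0.756×16.1658 = 28.8113.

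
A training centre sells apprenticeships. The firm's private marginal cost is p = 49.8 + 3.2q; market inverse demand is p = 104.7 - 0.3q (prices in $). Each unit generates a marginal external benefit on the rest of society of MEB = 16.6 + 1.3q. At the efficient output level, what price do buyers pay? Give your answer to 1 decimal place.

P = $95.0

Social marginal cost = private MC − MEB = 33.2 + 1.9q.
Set SMC = demand: 33.2 + 1.9q = 104.7 - 0.3q → q* = 32.5000.
Consumer price on the demand curve at q*: 104.7 − 0.3×32.5000 = 94.9500.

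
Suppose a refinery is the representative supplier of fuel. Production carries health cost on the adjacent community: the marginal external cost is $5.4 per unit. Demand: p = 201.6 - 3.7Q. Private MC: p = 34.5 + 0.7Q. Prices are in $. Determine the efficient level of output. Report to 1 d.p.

Social marginal cost = private MC + MEC = 39.9 + 0.7Q.
Set SMC = demand: 39.9 + 0.7Q = 201.6 - 3.7Q → Q* = 36.7500.

Q* = 36.8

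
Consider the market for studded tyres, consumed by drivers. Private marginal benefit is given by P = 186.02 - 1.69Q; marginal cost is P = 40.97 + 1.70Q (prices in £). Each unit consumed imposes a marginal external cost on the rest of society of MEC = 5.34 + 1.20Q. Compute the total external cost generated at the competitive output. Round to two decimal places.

Market equilibrium (private): 40.97 + 1.70Q = 186.02 - 1.69Q → Q_m = 42.7876.
Total external cost = ∫₀^{Q_m} (5.34 + 1.20Q) dQ = 5.34×42.7876 + ½×1.20×42.7876² = 1326.9530.

£1326.95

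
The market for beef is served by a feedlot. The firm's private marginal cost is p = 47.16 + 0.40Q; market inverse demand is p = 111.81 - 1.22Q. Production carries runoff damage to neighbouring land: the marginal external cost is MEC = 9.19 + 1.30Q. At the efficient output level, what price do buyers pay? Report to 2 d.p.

Social marginal cost = private MC + MEC = 56.35 + 1.70Q.
Set SMC = demand: 56.35 + 1.70Q = 111.81 - 1.22Q → Q* = 18.9932.
Consumer price on the demand curve at Q*: 111.81 − 1.22×18.9932 = 88.6383.

P = 88.64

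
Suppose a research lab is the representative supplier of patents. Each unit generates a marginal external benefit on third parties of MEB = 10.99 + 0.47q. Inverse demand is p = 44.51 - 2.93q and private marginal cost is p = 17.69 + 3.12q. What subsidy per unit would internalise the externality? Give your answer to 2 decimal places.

subsidy = 14.17 per unit

Social marginal cost = private MC − MEB = 6.70 + 2.65q.
Set SMC = demand: 6.70 + 2.65q = 44.51 - 2.93q → q* = 6.7760.
The Pigouvian subsidy equals MEB at q*: 10.99 + 0.47×6.7760 = 14.1747.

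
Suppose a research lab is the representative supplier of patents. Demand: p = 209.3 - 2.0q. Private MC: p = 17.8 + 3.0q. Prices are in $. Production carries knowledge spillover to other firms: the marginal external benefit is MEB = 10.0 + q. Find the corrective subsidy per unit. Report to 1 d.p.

subsidy = $60.4 per unit

Social marginal cost = private MC − MEB = 7.8 + 2.0q.
Set SMC = demand: 7.8 + 2.0q = 209.3 - 2.0q → q* = 50.3750.
The Pigouvian subsidy equals MEB at q*: 10.0 + 1.0×50.3750 = 60.3750.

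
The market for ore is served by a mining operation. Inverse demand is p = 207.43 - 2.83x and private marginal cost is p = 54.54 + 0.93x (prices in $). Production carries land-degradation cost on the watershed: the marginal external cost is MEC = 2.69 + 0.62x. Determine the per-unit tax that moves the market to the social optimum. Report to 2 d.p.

Social marginal cost = private MC + MEC = 57.23 + 1.55x.
Set SMC = demand: 57.23 + 1.55x = 207.43 - 2.83x → x* = 34.2922.
The Pigouvian tax equals MEC at x*: 2.69 + 0.62×34.2922 = 23.9512.

tax = $23.95 per unit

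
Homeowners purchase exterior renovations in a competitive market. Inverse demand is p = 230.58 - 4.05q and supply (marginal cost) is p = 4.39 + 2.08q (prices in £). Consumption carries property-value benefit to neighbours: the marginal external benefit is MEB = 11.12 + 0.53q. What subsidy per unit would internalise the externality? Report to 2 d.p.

Social marginal benefit = demand + MEB = 241.70 - 3.52q.
Set SMB = MC: 241.70 - 3.52q = 4.39 + 2.08q → q* = 42.3768.
The Pigouvian subsidy equals MEB at q*: 11.12 + 0.53×42.3768 = 33.5797.

subsidy = £33.58 per unit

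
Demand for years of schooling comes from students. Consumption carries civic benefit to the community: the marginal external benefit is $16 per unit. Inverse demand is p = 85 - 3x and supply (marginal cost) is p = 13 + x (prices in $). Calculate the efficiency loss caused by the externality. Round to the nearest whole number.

Market equilibrium (private): 13 + x = 85 - 3x → x_m = 18.0000.
Social marginal benefit = demand + MEB = 101 - 3x.
Set SMB = MC: 101 - 3x = 13 + x → x* = 22.0000.
The welfare-loss triangle has base |x_m − x*| and height MEB(x_m) (the vertical gap between SMB and MC is zero at x* and MEB at x_m).
DWL = ½ × 4.0000 × 16.0000 = 32.0000.

DWL = $32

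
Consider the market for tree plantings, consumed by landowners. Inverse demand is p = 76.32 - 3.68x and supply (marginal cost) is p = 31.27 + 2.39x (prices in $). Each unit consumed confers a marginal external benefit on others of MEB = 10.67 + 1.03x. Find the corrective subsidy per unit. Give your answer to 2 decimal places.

Social marginal benefit = demand + MEB = 86.99 - 2.65x.
Set SMB = MC: 86.99 - 2.65x = 31.27 + 2.39x → x* = 11.0556.
The Pigouvian subsidy equals MEB at x*: 10.67 + 1.03×11.0556 = 22.0573.

subsidy = $22.06 per unit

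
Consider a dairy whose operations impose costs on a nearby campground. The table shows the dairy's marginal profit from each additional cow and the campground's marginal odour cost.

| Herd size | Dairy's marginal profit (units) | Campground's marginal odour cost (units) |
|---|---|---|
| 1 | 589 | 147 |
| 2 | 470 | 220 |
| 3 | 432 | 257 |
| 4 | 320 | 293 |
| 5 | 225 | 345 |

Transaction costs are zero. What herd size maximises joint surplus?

Bargaining reaches the level where marginal profit last exceeds marginal odour cost.
That holds through level 4 (320 ≥ 293) but not at 5 (225 < 345).

4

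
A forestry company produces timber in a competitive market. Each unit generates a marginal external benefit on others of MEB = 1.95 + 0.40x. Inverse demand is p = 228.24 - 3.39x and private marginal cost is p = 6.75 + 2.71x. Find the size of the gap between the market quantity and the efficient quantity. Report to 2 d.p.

Market equilibrium (private): 6.75 + 2.71x = 228.24 - 3.39x → x_m = 36.3098.
Social marginal cost = private MC − MEB = 4.80 + 2.31x.
Set SMC = demand: 4.80 + 2.31x = 228.24 - 3.39x → x* = 39.2000.
Gap = |36.3098 − 39.2000| = 2.8902.

2.89 units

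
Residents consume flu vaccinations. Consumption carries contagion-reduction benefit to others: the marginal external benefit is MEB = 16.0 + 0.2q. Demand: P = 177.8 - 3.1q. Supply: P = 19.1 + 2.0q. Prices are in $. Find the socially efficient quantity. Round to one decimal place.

Social marginal benefit = demand + MEB = 193.8 - 2.9q.
Set SMB = MC: 193.8 - 2.9q = 19.1 + 2.0q → q* = 35.6531.

q* = 35.7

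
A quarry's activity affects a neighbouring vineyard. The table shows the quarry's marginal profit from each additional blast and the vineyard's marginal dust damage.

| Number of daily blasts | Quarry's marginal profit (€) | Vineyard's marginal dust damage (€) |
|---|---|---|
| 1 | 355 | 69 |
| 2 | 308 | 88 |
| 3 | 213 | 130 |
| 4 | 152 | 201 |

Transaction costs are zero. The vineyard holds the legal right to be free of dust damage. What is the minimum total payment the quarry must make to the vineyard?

€287

Efficient level: marginal profit ≥ marginal dust damage through level 3, so k* = 3.
With the vineyard holding the right, the quarry must at least compensate total damage at k*: 69 + 88 + 130 = 287.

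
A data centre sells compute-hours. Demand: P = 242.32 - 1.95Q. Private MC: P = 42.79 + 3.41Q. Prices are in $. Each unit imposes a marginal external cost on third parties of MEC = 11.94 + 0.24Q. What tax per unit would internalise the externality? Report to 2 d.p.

tax = $19.98 per unit

Social marginal cost = private MC + MEC = 54.73 + 3.65Q.
Set SMC = demand: 54.73 + 3.65Q = 242.32 - 1.95Q → Q* = 33.4982.
The Pigouvian tax equals MEC at Q*: 11.94 + 0.24×33.4982 = 19.9796.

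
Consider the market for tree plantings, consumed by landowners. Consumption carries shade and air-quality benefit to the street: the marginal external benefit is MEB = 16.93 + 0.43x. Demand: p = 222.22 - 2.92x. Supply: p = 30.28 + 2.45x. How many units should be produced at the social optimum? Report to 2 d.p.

Social marginal benefit = demand + MEB = 239.15 - 2.49x.
Set SMB = MC: 239.15 - 2.49x = 30.28 + 2.45x → x* = 42.2814.

x* = 42.28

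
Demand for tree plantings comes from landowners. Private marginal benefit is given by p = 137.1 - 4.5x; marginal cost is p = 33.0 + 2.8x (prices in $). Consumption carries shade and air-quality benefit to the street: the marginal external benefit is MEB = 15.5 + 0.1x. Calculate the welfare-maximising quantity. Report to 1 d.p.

Social marginal benefit = demand + MEB = 152.6 - 4.4x.
Set SMB = MC: 152.6 - 4.4x = 33.0 + 2.8x → x* = 16.6111.

x* = 16.6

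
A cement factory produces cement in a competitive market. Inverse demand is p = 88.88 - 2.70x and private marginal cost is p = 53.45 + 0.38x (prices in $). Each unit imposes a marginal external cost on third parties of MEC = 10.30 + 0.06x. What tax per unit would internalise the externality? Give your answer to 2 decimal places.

tax = $10.78 per unit

Social marginal cost = private MC + MEC = 63.75 + 0.44x.
Set SMC = demand: 63.75 + 0.44x = 88.88 - 2.70x → x* = 8.0032.
The Pigouvian tax equals MEC at x*: 10.30 + 0.06×8.0032 = 10.7802.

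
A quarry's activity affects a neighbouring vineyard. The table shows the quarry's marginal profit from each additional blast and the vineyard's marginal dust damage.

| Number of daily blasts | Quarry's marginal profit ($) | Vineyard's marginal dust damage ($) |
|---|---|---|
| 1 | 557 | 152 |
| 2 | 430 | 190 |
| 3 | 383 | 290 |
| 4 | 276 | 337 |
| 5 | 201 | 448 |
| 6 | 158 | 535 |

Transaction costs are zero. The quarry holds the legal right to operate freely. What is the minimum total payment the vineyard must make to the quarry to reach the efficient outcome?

Left alone the quarry would choose level 6 (marginal profit stays positive).
Efficient level: k* = 3 (marginal profit ≥ marginal dust damage through 3).
The vineyard must at least cover the quarry's forgone profit from cutting 6→3: 276 + 201 + 158 = 635.

$635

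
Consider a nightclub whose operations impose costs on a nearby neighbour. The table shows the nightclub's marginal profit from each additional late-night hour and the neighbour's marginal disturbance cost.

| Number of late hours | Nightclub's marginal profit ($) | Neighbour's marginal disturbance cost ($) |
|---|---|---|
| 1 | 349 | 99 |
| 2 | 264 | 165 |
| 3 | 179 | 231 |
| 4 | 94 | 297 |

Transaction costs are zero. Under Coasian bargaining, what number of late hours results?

2

Bargaining reaches the level where marginal profit last exceeds marginal disturbance cost.
That holds through level 2 (264 ≥ 165) but not at 3 (179 < 231).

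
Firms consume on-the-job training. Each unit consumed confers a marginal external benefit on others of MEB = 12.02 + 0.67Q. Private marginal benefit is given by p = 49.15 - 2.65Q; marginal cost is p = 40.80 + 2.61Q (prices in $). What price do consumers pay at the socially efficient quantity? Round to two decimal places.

P = $37.39

Social marginal benefit = demand + MEB = 61.17 - 1.98Q.
Set SMB = MC: 61.17 - 1.98Q = 40.80 + 2.61Q → Q* = 4.4379.
Consumer price on the demand curve at Q*: 49.15 − 2.65×4.4379 = 37.3896.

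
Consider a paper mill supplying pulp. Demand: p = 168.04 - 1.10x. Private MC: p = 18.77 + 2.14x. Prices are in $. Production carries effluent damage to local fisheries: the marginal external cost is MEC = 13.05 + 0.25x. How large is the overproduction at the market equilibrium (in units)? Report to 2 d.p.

Market equilibrium (private): 18.77 + 2.14x = 168.04 - 1.10x → x_m = 46.0710.
Social marginal cost = private MC + MEC = 31.82 + 2.39x.
Set SMC = demand: 31.82 + 2.39x = 168.04 - 1.10x → x* = 39.0315.
Gap = |46.0710 − 39.0315| = 7.0395.

7.04 units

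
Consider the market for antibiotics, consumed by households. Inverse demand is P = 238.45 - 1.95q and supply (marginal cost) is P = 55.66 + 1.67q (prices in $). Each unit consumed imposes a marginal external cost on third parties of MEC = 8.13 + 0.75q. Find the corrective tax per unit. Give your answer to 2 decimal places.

tax = $38.11 per unit

Social marginal benefit = demand − MEC = 230.32 - 2.70q.
Set SMB = MC: 230.32 - 2.70q = 55.66 + 1.67q → q* = 39.9680.
The Pigouvian tax equals MEC at q*: 8.13 + 0.75×39.9680 = 38.1060.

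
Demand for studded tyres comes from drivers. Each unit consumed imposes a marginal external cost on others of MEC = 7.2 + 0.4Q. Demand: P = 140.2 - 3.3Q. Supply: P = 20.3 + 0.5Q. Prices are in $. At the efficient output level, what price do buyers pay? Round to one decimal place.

Social marginal benefit = demand − MEC = 133.0 - 3.7Q.
Set SMB = MC: 133.0 - 3.7Q = 20.3 + 0.5Q → Q* = 26.8333.
Consumer price on the demand curve at Q*: 140.2 − 3.3×26.8333 = 51.6501.

P = $51.7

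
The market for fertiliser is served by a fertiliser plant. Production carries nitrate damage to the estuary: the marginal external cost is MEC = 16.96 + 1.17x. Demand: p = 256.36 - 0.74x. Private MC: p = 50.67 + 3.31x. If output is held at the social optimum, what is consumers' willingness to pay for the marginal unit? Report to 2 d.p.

P = 229.61

Social marginal cost = private MC + MEC = 67.63 + 4.48x.
Set SMC = demand: 67.63 + 4.48x = 256.36 - 0.74x → x* = 36.1552.
Consumer price on the demand curve at x*: 256.36 − 0.74×36.1552 = 229.6052.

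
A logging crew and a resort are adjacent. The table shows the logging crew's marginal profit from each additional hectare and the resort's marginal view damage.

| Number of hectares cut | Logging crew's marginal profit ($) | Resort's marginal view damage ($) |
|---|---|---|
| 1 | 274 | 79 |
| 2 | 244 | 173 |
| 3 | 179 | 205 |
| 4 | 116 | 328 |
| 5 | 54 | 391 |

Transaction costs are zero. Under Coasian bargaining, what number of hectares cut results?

Bargaining reaches the level where marginal profit last exceeds marginal view damage.
That holds through level 2 (244 ≥ 173) but not at 3 (179 < 205).

2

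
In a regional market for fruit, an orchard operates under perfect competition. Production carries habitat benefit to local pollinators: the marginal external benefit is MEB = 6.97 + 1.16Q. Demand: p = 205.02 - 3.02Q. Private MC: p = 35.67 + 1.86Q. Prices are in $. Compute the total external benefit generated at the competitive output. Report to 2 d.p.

Market equilibrium (private): 35.67 + 1.86Q = 205.02 - 3.02Q → Q_m = 34.7029.
Total external benefit = ∫₀^{Q_m} (6.97 + 1.16Q) dQ = 6.97×34.7029 + ½×1.16×34.7029² = 940.3681.

$940.37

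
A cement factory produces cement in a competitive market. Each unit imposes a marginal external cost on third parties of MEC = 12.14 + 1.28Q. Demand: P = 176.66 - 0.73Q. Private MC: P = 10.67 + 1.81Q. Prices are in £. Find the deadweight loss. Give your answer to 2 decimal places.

DWL = £1200.97

Market equilibrium (private): 10.67 + 1.81Q = 176.66 - 0.73Q → Q_m = 65.3504.
Social marginal cost = private MC + MEC = 22.81 + 3.09Q.
Set SMC = demand: 22.81 + 3.09Q = 176.66 - 0.73Q → Q* = 40.2749.
The loss is the area between SMC and demand from Q* to Q_m; with linear curves that's a triangle of height MEC(Q_m).
DWL = ½ × 25.0755 × 95.7885 = 1200.9723.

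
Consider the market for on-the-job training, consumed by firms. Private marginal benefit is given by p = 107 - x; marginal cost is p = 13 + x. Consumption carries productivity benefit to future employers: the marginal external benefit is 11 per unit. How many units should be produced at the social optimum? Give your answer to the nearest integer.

x* = 53

Social marginal benefit = demand + MEB = 118 - x.
Set SMB = MC: 118 - x = 13 + x → x* = 52.5000.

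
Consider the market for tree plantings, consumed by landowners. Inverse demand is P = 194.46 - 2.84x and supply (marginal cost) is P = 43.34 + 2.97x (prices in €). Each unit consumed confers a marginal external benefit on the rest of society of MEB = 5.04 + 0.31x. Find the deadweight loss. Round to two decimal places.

Market equilibrium (private): 43.34 + 2.97x = 194.46 - 2.84x → x_m = 26.0103.
Social marginal benefit = demand + MEB = 199.50 - 2.53x.
Set SMB = MC: 199.50 - 2.53x = 43.34 + 2.97x → x* = 28.3927.
The welfare-loss triangle has base |x_m − x*| and height MEB(x_m) (the vertical gap between SMB and MC is zero at x* and MEB at x_m).
DWL = ½ × 2.3824 × 13.1032 = 15.6085.

DWL = €15.61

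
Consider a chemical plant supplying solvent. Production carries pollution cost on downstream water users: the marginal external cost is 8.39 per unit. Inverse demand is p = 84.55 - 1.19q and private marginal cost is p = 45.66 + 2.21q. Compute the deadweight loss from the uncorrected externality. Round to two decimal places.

DWL = 10.35

Market equilibrium (private): 45.66 + 2.21q = 84.55 - 1.19q → q_m = 11.4382.
Social marginal cost = private MC + MEC = 54.05 + 2.21q.
Set SMC = demand: 54.05 + 2.21q = 84.55 - 1.19q → q* = 8.9706.
The welfare-loss triangle has base |q_m − q*| and height MEC(q_m) (the vertical gap between SMC and demand is zero at q* and MEC at q_m).
DWL = ½ × 2.4676 × 8.3900 = 10.3516.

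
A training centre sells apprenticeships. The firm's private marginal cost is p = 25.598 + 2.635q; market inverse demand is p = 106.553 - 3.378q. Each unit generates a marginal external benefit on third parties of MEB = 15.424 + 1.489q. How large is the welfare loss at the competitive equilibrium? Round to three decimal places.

Market equilibrium (private): 25.598 + 2.635q = 106.553 - 3.378q → q_m = 13.4633.
Social marginal cost = private MC − MEB = 10.174 + 1.146q.
Set SMC = demand: 10.174 + 1.146q = 106.553 - 3.378q → q* = 21.3039.
Height of the DWL triangle at q_m is demand(q_m) − SMC(q_m) = MEB(q_m) = 35.4709.
DWL = ½ × 7.8406 × 35.4709 = 139.0566.

DWL = 139.057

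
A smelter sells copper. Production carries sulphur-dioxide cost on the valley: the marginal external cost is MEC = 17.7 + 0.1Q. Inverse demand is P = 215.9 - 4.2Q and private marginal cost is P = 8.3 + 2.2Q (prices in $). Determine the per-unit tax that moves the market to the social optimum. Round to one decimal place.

Social marginal cost = private MC + MEC = 26.0 + 2.3Q.
Set SMC = demand: 26.0 + 2.3Q = 215.9 - 4.2Q → Q* = 29.2154.
The Pigouvian tax equals MEC at Q*: 17.7 + 0.1×29.2154 = 20.6215.

tax = $20.6 per unit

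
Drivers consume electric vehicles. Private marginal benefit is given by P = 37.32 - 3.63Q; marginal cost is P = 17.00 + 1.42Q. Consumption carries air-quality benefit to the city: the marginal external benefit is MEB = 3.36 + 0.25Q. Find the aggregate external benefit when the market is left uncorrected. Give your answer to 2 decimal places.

15.54

Market equilibrium (private): 17.00 + 1.42Q = 37.32 - 3.63Q → Q_m = 4.0238.
Total external benefit = ∫₀^{Q_m} (3.36 + 0.25Q) dQ = 3.36×4.0238 + ½×0.25×4.0238² = 15.5438.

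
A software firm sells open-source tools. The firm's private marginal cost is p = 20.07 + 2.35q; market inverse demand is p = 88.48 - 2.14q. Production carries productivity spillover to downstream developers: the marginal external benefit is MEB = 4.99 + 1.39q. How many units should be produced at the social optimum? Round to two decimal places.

Social marginal cost = private MC − MEB = 15.08 + 0.96q.
Set SMC = demand: 15.08 + 0.96q = 88.48 - 2.14q → q* = 23.6774.

q* = 23.68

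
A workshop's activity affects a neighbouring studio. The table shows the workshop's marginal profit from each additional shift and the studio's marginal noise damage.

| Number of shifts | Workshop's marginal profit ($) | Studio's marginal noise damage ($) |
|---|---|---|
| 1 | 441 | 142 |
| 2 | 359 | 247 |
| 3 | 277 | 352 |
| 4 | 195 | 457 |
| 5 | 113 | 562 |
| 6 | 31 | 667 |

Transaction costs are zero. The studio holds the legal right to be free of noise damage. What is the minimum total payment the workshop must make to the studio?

$389

Efficient level: marginal profit ≥ marginal noise damage through level 2, so k* = 2.
With the studio holding the right, the workshop must at least compensate total damage at k*: 142 + 247 = 389.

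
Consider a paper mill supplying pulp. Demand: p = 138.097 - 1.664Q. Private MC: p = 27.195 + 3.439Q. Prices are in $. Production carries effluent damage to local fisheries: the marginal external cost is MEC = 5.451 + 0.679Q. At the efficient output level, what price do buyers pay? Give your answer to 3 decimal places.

P = $107.749

Social marginal cost = private MC + MEC = 32.646 + 4.118Q.
Set SMC = demand: 32.646 + 4.118Q = 138.097 - 1.664Q → Q* = 18.2378.
Consumer price on the demand curve at Q*: 138.097 − 1.664×18.2378 = 107.7493.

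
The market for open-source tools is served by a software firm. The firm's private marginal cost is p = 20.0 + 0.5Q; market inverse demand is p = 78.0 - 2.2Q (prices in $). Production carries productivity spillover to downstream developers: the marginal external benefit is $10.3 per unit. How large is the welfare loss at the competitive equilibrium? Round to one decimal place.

Market equilibrium (private): 20.0 + 0.5Q = 78.0 - 2.2Q → Q_m = 21.4815.
Social marginal cost = private MC − MEB = 9.7 + 0.5Q.
Set SMC = demand: 9.7 + 0.5Q = 78.0 - 2.2Q → Q* = 25.2963.
Between Q* and Q_m the wedge demand − SMC runs linearly from 0 to MEB(Q_m), so the loss is a triangle.
DWL = ½ × 3.8148 × 10.3000 = 19.6462.

DWL = $19.6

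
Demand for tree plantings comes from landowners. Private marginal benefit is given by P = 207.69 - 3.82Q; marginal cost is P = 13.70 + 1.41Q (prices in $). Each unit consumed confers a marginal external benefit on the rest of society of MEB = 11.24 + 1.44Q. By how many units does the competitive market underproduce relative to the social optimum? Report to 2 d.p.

Market equilibrium (private): 13.70 + 1.41Q = 207.69 - 3.82Q → Q_m = 37.0918.
Social marginal benefit = demand + MEB = 218.93 - 2.38Q.
Set SMB = MC: 218.93 - 2.38Q = 13.70 + 1.41Q → Q* = 54.1504.
Gap = |37.0918 − 54.1504| = 17.0586.

17.06 units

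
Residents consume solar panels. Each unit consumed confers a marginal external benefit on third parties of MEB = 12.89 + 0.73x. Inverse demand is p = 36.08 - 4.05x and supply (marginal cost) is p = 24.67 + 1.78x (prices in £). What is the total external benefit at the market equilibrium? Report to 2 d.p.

£26.63

Market equilibrium (private): 24.67 + 1.78x = 36.08 - 4.05x → x_m = 1.9571.
Total external benefit = ∫₀^{x_m} (12.89 + 0.73x) dx = 12.89×1.9571 + ½×0.73×1.9571² = 26.6251.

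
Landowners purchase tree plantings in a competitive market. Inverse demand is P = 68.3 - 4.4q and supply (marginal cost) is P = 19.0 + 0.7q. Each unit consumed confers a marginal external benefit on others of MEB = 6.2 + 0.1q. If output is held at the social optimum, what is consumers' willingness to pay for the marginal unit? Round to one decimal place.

P = 19.5

Social marginal benefit = demand + MEB = 74.5 - 4.3q.
Set SMB = MC: 74.5 - 4.3q = 19.0 + 0.7q → q* = 11.1000.
Consumer price on the demand curve at q*: 68.3 − 4.4×11.1000 = 19.4600.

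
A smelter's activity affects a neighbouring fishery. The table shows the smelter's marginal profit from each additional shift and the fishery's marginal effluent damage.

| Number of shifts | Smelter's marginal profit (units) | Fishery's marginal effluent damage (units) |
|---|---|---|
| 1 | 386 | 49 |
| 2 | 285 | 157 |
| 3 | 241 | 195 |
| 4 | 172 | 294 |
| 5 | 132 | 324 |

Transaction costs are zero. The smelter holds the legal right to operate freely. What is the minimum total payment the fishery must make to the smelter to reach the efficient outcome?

Left alone the smelter would choose level 5 (marginal profit stays positive).
Efficient level: k* = 3 (marginal profit ≥ marginal effluent damage through 3).
The fishery must at least cover the smelter's forgone profit from cutting 5→3: 172 + 132 = 304.

304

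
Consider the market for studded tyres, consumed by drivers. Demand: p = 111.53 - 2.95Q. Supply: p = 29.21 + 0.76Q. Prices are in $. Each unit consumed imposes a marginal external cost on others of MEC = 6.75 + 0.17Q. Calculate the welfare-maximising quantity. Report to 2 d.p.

Social marginal benefit = demand − MEC = 104.78 - 3.12Q.
Set SMB = MC: 104.78 - 3.12Q = 29.21 + 0.76Q → Q* = 19.4768.

Q* = 19.48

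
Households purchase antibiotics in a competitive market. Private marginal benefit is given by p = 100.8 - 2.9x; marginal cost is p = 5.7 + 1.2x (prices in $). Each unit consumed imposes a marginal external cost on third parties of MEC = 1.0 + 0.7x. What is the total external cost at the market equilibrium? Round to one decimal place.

$211.5

Market equilibrium (private): 5.7 + 1.2x = 100.8 - 2.9x → x_m = 23.1951.
Total external cost = ∫₀^{x_m} (1.0 + 0.7x) dx = 1.0×23.1951 + ½×0.7×23.1951² = 211.4995.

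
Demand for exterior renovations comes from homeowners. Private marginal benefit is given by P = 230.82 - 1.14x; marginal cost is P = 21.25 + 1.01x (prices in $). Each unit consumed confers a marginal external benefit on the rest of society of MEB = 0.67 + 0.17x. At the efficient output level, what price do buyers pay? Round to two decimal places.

P = $109.77

Social marginal benefit = demand + MEB = 231.49 - 0.97x.
Set SMB = MC: 231.49 - 0.97x = 21.25 + 1.01x → x* = 106.1818.
Consumer price on the demand curve at x*: 230.82 − 1.14×106.1818 = 109.7727.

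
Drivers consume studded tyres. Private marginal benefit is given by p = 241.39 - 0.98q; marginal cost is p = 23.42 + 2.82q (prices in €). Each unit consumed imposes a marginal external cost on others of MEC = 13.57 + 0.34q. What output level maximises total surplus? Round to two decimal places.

q* = 49.37

Social marginal benefit = demand − MEC = 227.82 - 1.32q.
Set SMB = MC: 227.82 - 1.32q = 23.42 + 2.82q → q* = 49.3720.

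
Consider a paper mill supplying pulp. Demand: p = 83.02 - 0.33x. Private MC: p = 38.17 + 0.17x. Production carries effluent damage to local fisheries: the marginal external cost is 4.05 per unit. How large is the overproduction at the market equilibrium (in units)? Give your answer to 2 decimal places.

8.10 units

Market equilibrium (private): 38.17 + 0.17x = 83.02 - 0.33x → x_m = 89.7000.
Social marginal cost = private MC + MEC = 42.22 + 0.17x.
Set SMC = demand: 42.22 + 0.17x = 83.02 - 0.33x → x* = 81.6000.
Gap = |89.7000 − 81.6000| = 8.1000.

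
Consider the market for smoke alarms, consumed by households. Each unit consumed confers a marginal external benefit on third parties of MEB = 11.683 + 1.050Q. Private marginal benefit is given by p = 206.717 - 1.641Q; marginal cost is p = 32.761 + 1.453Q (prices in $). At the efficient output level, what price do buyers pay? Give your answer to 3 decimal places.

Social marginal benefit = demand + MEB = 218.400 - 0.591Q.
Set SMB = MC: 218.400 - 0.591Q = 32.761 + 1.453Q → Q* = 90.8214.
Consumer price on the demand curve at Q*: 206.717 − 1.641×90.8214 = 57.6791.

P = $57.679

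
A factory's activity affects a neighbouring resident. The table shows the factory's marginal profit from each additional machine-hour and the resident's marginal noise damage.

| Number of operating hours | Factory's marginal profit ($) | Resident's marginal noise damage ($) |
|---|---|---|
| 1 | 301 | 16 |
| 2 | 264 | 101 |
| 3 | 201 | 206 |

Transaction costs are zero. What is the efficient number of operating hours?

2

Bargaining reaches the level where marginal profit last exceeds marginal noise damage.
That holds through level 2 (264 ≥ 101) but not at 3 (201 < 206).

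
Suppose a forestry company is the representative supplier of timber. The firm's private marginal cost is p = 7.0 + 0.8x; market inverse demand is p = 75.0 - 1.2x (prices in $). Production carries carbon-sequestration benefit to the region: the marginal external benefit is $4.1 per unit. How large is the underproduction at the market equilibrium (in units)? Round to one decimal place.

Market equilibrium (private): 7.0 + 0.8x = 75.0 - 1.2x → x_m = 34.0000.
Social marginal cost = private MC − MEB = 2.9 + 0.8x.
Set SMC = demand: 2.9 + 0.8x = 75.0 - 1.2x → x* = 36.0500.
Gap = |34.0000 − 36.0500| = 2.0500.

2.1 units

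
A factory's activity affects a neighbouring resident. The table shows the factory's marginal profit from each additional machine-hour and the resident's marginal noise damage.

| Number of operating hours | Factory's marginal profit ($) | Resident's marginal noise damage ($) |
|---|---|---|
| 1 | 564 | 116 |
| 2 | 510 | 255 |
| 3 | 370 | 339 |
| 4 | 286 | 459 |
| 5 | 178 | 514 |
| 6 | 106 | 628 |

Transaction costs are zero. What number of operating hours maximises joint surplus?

Bargaining reaches the level where marginal profit last exceeds marginal noise damage.
That holds through level 3 (370 ≥ 339) but not at 4 (286 < 459).

3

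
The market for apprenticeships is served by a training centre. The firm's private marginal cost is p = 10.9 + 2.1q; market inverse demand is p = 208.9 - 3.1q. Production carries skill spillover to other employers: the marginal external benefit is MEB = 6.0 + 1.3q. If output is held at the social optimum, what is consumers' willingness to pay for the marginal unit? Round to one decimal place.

Social marginal cost = private MC − MEB = 4.9 + 0.8q.
Set SMC = demand: 4.9 + 0.8q = 208.9 - 3.1q → q* = 52.3077.
Consumer price on the demand curve at q*: 208.9 − 3.1×52.3077 = 46.7461.

P = 46.7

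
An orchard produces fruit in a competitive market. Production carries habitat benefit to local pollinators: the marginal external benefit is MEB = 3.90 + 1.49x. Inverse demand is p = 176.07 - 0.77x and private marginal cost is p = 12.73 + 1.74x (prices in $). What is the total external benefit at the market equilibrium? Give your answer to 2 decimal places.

Market equilibrium (private): 12.73 + 1.74x = 176.07 - 0.77x → x_m = 65.0757.
Total external benefit = ∫₀^{x_m} (3.90 + 1.49x) dx = 3.90×65.0757 + ½×1.49×65.0757² = 3408.7560.

$3408.76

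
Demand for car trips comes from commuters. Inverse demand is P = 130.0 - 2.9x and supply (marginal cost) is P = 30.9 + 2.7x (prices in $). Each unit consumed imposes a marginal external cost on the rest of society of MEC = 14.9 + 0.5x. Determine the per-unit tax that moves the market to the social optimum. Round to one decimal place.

Social marginal benefit = demand − MEC = 115.1 - 3.4x.
Set SMB = MC: 115.1 - 3.4x = 30.9 + 2.7x → x* = 13.8033.
The Pigouvian tax equals MEC at x*: 14.9 + 0.5×13.8033 = 21.8017.

tax = $21.8 per unit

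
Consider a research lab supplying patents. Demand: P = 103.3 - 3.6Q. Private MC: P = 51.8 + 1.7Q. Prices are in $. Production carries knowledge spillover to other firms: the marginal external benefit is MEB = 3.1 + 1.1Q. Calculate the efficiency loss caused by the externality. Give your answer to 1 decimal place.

DWL = $22.6

Market equilibrium (private): 51.8 + 1.7Q = 103.3 - 3.6Q → Q_m = 9.7170.
Social marginal cost = private MC − MEB = 48.7 + 0.6Q.
Set SMC = demand: 48.7 + 0.6Q = 103.3 - 3.6Q → Q* = 13.0000.
Between Q* and Q_m the wedge demand − SMC runs linearly from 0 to MEB(Q_m), so the loss is a triangle.
DWL = ½ × 3.2830 × 13.7887 = 22.6342.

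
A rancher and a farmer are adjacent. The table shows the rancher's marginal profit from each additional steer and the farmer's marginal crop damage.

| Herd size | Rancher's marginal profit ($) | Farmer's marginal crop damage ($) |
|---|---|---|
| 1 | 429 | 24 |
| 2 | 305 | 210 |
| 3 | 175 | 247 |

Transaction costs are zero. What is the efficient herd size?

2

Bargaining reaches the level where marginal profit last exceeds marginal crop damage.
That holds through level 2 (305 ≥ 210) but not at 3 (175 < 247).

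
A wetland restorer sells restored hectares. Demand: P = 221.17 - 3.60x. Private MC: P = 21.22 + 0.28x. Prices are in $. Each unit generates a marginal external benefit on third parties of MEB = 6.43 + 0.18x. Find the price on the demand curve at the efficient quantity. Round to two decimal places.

P = $20.37

Social marginal cost = private MC − MEB = 14.79 + 0.10x.
Set SMC = demand: 14.79 + 0.10x = 221.17 - 3.60x → x* = 55.7784.
Consumer price on the demand curve at x*: 221.17 − 3.60×55.7784 = 20.3678.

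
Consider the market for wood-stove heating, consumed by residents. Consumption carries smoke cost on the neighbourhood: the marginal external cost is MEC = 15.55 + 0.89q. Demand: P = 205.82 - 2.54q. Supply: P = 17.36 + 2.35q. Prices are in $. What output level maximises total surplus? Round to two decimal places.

q* = 29.92

Social marginal benefit = demand − MEC = 190.27 - 3.43q.
Set SMB = MC: 190.27 - 3.43q = 17.36 + 2.35q → q* = 29.9152.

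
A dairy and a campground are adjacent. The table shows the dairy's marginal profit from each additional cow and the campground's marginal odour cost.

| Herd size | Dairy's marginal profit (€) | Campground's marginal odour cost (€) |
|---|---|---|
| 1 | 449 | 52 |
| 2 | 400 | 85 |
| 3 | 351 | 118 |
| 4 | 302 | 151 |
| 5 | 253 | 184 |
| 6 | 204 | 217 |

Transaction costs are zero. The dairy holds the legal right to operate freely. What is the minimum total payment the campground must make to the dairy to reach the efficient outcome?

Left alone the dairy would choose level 6 (marginal profit stays positive).
Efficient level: k* = 5 (marginal profit ≥ marginal odour cost through 5).
The campground must at least cover the dairy's forgone profit from cutting 6→5: 204 = 204.

€204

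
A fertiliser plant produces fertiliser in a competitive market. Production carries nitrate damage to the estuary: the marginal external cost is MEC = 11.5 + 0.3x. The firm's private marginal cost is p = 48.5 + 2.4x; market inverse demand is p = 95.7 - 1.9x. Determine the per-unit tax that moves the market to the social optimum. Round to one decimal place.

Social marginal cost = private MC + MEC = 60.0 + 2.7x.
Set SMC = demand: 60.0 + 2.7x = 95.7 - 1.9x → x* = 7.7609.
The Pigouvian tax equals MEC at x*: 11.5 + 0.3×7.7609 = 13.8283.

tax = 13.8 per unit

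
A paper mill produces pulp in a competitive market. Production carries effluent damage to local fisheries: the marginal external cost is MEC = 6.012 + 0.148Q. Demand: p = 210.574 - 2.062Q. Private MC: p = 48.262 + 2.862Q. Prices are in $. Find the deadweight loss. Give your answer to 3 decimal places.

DWL = $11.692

Market equilibrium (private): 48.262 + 2.862Q = 210.574 - 2.062Q → Q_m = 32.9634.
Social marginal cost = private MC + MEC = 54.274 + 3.010Q.
Set SMC = demand: 54.274 + 3.010Q = 210.574 - 2.062Q → Q* = 30.8162.
The loss is the area between SMC and demand from Q* to Q_m; with linear curves that's a triangle of height MEC(Q_m).
DWL = ½ × 2.1472 × 10.8906 = 11.6921.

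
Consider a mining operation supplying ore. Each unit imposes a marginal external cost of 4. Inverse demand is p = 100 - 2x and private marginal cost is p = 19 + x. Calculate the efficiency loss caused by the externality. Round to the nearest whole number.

Market equilibrium (private): 19 + x = 100 - 2x → x_m = 27.0000.
Social marginal cost = private MC + MEC = 23 + x.
Set SMC = demand: 23 + x = 100 - 2x → x* = 25.6667.
The loss is the area between SMC and demand from x* to x_m; with linear curves that's a triangle of height MEC(x_m).
DWL = ½ × 1.3333 × 4.0000 = 2.6666.

DWL = 3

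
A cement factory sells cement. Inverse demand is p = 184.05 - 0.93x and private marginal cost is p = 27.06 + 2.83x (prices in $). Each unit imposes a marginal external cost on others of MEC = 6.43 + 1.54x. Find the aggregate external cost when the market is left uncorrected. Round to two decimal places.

Market equilibrium (private): 27.06 + 2.83x = 184.05 - 0.93x → x_m = 41.7527.
Total external cost = ∫₀^{x_m} (6.43 + 1.54x) dx = 6.43×41.7527 + ½×1.54×41.7527² = 1610.8016.

$1610.80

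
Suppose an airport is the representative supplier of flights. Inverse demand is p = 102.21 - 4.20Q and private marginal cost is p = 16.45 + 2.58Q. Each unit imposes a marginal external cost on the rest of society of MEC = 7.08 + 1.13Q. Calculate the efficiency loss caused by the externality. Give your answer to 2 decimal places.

Market equilibrium (private): 16.45 + 2.58Q = 102.21 - 4.20Q → Q_m = 12.6490.
Social marginal cost = private MC + MEC = 23.53 + 3.71Q.
Set SMC = demand: 23.53 + 3.71Q = 102.21 - 4.20Q → Q* = 9.9469.
Between Q* and Q_m the wedge SMC − demand runs linearly from 0 to MEC(Q_m), so the loss is a triangle.
DWL = ½ × 2.7021 × 21.3733 = 28.8764.

DWL = 28.88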